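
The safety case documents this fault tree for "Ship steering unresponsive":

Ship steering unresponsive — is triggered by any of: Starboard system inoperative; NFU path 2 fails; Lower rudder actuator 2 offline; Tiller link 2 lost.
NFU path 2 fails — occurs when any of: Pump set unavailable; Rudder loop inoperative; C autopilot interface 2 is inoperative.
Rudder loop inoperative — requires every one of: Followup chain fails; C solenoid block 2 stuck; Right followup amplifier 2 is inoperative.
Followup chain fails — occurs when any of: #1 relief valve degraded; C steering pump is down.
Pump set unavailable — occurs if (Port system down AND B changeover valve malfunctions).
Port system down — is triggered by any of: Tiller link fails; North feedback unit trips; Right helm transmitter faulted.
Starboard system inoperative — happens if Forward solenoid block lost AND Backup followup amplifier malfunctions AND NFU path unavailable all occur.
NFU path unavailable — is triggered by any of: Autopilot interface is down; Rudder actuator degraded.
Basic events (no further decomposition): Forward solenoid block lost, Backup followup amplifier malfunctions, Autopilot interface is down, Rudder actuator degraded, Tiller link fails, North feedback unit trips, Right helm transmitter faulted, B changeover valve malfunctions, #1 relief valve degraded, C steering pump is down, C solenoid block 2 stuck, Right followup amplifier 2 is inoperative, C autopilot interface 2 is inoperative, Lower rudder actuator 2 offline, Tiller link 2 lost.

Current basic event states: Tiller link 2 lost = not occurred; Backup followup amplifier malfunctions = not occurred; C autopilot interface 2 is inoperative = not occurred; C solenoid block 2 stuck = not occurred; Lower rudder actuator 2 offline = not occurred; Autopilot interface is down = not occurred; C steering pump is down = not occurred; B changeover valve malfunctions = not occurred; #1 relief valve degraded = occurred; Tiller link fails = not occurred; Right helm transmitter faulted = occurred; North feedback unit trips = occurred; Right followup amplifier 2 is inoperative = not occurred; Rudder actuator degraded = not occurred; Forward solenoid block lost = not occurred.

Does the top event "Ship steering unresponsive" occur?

No

NFU path unavailable [OR]: Autopilot interface is down=not, Rudder actuator degraded=not → no input occurs → does not occur.
Starboard system inoperative [AND]: Forward solenoid block lost=not, Backup followup amplifier malfunctions=not, NFU path unavailable=not → not all inputs occur → does not occur.
Port system down [OR]: Tiller link fails=not, North feedback unit trips=occurs, Right helm transmitter faulted=occurs → at least one input occurs → occurs.
Pump set unavailable [AND]: Port system down=occurs, B changeover valve malfunctions=not → not all inputs occur → does not occur.
Followup chain fails [OR]: #1 relief valve degraded=occurs, C steering pump is down=not → at least one input occurs → occurs.
Rudder loop inoperative [AND]: Followup chain fails=occurs, C solenoid block 2 stuck=not, Right followup amplifier 2 is inoperative=not → not all inputs occur → does not occur.
NFU path 2 fails [OR]: Pump set unavailable=not, Rudder loop inoperative=not, C autopilot interface 2 is inoperative=not → no input occurs → does not occur.
Ship steering unresponsive [OR]: Starboard system inoperative=not, NFU path 2 fails=not, Lower rudder actuator 2 offline=not, Tiller link 2 lost=not → no input occurs → does not occur.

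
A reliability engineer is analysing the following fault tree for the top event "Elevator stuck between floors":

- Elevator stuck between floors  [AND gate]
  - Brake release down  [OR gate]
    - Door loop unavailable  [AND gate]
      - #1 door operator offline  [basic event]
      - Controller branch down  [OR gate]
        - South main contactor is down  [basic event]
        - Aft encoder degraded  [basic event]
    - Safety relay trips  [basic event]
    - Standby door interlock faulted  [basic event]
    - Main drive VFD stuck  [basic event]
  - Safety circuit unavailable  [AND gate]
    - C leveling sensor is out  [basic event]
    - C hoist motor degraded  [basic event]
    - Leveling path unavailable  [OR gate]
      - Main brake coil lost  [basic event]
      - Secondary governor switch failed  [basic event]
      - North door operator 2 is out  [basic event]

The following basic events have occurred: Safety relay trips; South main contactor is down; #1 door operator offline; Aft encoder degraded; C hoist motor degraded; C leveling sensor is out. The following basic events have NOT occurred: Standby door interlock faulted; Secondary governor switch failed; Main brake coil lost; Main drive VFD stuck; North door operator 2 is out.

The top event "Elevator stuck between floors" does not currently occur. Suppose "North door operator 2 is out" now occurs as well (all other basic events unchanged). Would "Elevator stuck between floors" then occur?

Yes

Counterfactual: set "North door operator 2 is out" to occurred.
Controller branch down [OR]: South main contactor is down=occurs, Aft encoder degraded=occurs → at least one input occurs → occurs.
Door loop unavailable [AND]: #1 door operator offline=occurs, Controller branch down=occurs → all inputs occur → occurs.
Brake release down [OR]: Door loop unavailable=occurs, Safety relay trips=occurs, Standby door interlock faulted=not, Main drive VFD stuck=not → at least one input occurs → occurs.
Leveling path unavailable [OR]: Main brake coil lost=not, Secondary governor switch failed=not, North door operator 2 is out=occurs → at least one input occurs → occurs.
Safety circuit unavailable [AND]: C leveling sensor is out=occurs, C hoist motor degraded=occurs, Leveling path unavailable=occurs → all inputs occur → occurs.
Elevator stuck between floors [AND]: Brake release down=occurs, Safety circuit unavailable=occurs → all inputs occur → occurs.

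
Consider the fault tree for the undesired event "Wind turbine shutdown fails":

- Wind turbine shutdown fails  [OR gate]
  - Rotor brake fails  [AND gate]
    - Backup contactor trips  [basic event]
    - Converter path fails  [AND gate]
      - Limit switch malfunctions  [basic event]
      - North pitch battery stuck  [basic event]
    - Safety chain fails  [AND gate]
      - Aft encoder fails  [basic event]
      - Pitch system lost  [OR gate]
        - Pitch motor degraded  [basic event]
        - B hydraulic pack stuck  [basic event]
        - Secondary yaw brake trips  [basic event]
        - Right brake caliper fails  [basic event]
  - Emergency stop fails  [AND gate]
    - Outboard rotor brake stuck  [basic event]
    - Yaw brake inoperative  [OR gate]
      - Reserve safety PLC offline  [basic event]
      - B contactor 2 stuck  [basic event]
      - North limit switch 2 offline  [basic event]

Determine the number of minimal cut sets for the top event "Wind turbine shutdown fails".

Converter path fails [AND]: one cut set from each child combined → 1 × 1 = 1 cut set(s).
Pitch system lost [OR]: union of children's cut sets → 4 cut set(s).
Safety chain fails [AND]: one cut set from each child combined → 1 × 4 = 4 cut set(s).
Rotor brake fails [AND]: one cut set from each child combined → 1 × 1 × 4 = 4 cut set(s).
Yaw brake inoperative [OR]: union of children's cut sets → 3 cut set(s).
Emergency stop fails [AND]: one cut set from each child combined → 1 × 3 = 3 cut set(s).
Wind turbine shutdown fails [OR]: union of children's cut sets → 7 cut set(s).
Minimal cut sets: {Aft encoder fails, Backup contactor trips, Limit switch malfunctions, North pitch battery stuck, Pitch motor degraded}; {Aft encoder fails, B hydraulic pack stuck, Backup contactor trips, Limit switch malfunctions, North pitch battery stuck}; {Aft encoder fails, Backup contactor trips, Limit switch malfunctions, North pitch battery stuck, Secondary yaw brake trips}; {Aft encoder fails, Backup contactor trips, Limit switch malfunctions, North pitch battery stuck, Right brake caliper fails}; {Outboard rotor brake stuck, Reserve safety PLC offline}; {B contactor 2 stuck, Outboard rotor brake stuck}; {North limit switch 2 offline, Outboard rotor brake stuck}.

7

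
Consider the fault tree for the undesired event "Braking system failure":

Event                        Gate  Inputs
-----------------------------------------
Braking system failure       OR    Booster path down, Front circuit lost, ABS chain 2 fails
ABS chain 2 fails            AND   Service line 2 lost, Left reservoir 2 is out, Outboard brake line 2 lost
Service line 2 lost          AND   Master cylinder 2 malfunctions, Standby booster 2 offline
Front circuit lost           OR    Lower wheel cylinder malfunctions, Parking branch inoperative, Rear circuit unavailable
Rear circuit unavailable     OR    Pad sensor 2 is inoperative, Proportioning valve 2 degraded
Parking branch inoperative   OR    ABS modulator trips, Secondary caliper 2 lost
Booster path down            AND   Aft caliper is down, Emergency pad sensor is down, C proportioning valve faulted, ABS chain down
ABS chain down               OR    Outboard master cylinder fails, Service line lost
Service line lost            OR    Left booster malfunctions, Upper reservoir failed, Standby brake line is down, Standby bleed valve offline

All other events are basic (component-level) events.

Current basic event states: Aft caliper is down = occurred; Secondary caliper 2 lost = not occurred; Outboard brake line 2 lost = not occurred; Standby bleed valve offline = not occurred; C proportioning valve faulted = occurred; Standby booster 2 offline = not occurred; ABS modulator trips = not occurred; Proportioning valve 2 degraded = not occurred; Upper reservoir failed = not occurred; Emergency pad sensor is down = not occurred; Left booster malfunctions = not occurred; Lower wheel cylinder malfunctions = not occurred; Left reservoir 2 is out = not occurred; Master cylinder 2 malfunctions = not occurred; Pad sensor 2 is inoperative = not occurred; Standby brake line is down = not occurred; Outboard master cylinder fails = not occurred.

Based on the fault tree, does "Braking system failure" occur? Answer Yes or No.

No

Service line lost [OR]: Left booster malfunctions=not, Upper reservoir failed=not, Standby brake line is down=not, Standby bleed valve offline=not → no input occurs → does not occur.
ABS chain down [OR]: Outboard master cylinder fails=not, Service line lost=not → no input occurs → does not occur.
Booster path down [AND]: Aft caliper is down=occurs, Emergency pad sensor is down=not, C proportioning valve faulted=occurs, ABS chain down=not → not all inputs occur → does not occur.
Parking branch inoperative [OR]: ABS modulator trips=not, Secondary caliper 2 lost=not → no input occurs → does not occur.
Rear circuit unavailable [OR]: Pad sensor 2 is inoperative=not, Proportioning valve 2 degraded=not → no input occurs → does not occur.
Front circuit lost [OR]: Lower wheel cylinder malfunctions=not, Parking branch inoperative=not, Rear circuit unavailable=not → no input occurs → does not occur.
Service line 2 lost [AND]: Master cylinder 2 malfunctions=not, Standby booster 2 offline=not → not all inputs occur → does not occur.
ABS chain 2 fails [AND]: Service line 2 lost=not, Left reservoir 2 is out=not, Outboard brake line 2 lost=not → not all inputs occur → does not occur.
Braking system failure [OR]: Booster path down=not, Front circuit lost=not, ABS chain 2 fails=not → no input occurs → does not occur.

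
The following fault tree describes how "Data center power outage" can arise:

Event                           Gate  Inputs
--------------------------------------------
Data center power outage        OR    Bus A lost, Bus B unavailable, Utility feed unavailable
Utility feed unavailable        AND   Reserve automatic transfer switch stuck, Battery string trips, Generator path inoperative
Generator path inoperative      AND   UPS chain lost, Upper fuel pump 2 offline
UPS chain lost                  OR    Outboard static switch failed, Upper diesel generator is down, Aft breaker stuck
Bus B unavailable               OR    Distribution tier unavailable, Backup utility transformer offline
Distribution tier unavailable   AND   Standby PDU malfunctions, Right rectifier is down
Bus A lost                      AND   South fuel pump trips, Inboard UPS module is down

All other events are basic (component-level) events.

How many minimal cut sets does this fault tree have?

Bus A lost [AND]: one cut set from each child combined → 1 × 1 = 1 cut set(s).
Distribution tier unavailable [AND]: one cut set from each child combined → 1 × 1 = 1 cut set(s).
Bus B unavailable [OR]: union of children's cut sets → 2 cut set(s).
UPS chain lost [OR]: union of children's cut sets → 3 cut set(s).
Generator path inoperative [AND]: one cut set from each child combined → 3 × 1 = 3 cut set(s).
Utility feed unavailable [AND]: one cut set from each child combined → 1 × 1 × 3 = 3 cut set(s).
Data center power outage [OR]: union of children's cut sets → 6 cut set(s).
Minimal cut sets: {Inboard UPS module is down, South fuel pump trips}; {Right rectifier is down, Standby PDU malfunctions}; {Backup utility transformer offline}; {Battery string trips, Outboard static switch failed, Reserve automatic transfer switch stuck, Upper fuel pump 2 offline}; {Battery string trips, Reserve automatic transfer switch stuck, Upper diesel generator is down, Upper fuel pump 2 offline}; {Aft breaker stuck, Battery string trips, Reserve automatic transfer switch stuck, Upper fuel pump 2 offline}.

6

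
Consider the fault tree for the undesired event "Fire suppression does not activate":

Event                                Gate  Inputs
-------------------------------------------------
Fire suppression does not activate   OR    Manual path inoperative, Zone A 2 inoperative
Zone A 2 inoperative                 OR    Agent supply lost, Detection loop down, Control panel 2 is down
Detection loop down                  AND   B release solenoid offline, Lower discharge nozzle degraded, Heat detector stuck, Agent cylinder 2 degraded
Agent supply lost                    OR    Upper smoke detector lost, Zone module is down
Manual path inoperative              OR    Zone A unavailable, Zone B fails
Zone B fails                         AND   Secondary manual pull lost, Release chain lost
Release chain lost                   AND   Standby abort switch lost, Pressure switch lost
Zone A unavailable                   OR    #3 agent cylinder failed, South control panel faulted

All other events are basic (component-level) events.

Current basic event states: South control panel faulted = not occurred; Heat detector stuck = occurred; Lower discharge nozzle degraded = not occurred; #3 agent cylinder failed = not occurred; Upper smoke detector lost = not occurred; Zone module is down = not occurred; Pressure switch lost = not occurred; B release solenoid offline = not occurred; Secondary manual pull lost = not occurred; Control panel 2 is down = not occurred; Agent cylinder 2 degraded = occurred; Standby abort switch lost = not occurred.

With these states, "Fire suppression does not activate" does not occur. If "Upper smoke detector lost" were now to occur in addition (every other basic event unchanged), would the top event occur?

Yes

Counterfactual: set "Upper smoke detector lost" to occurred.
Zone A unavailable [OR]: #3 agent cylinder failed=not, South control panel faulted=not → no input occurs → does not occur.
Release chain lost [AND]: Standby abort switch lost=not, Pressure switch lost=not → not all inputs occur → does not occur.
Zone B fails [AND]: Secondary manual pull lost=not, Release chain lost=not → not all inputs occur → does not occur.
Manual path inoperative [OR]: Zone A unavailable=not, Zone B fails=not → no input occurs → does not occur.
Agent supply lost [OR]: Upper smoke detector lost=occurs, Zone module is down=not → at least one input occurs → occurs.
Detection loop down [AND]: B release solenoid offline=not, Lower discharge nozzle degraded=not, Heat detector stuck=occurs, Agent cylinder 2 degraded=occurs → not all inputs occur → does not occur.
Zone A 2 inoperative [OR]: Agent supply lost=occurs, Detection loop down=not, Control panel 2 is down=not → at least one input occurs → occurs.
Fire suppression does not activate [OR]: Manual path inoperative=not, Zone A 2 inoperative=occurs → at least one input occurs → occurs.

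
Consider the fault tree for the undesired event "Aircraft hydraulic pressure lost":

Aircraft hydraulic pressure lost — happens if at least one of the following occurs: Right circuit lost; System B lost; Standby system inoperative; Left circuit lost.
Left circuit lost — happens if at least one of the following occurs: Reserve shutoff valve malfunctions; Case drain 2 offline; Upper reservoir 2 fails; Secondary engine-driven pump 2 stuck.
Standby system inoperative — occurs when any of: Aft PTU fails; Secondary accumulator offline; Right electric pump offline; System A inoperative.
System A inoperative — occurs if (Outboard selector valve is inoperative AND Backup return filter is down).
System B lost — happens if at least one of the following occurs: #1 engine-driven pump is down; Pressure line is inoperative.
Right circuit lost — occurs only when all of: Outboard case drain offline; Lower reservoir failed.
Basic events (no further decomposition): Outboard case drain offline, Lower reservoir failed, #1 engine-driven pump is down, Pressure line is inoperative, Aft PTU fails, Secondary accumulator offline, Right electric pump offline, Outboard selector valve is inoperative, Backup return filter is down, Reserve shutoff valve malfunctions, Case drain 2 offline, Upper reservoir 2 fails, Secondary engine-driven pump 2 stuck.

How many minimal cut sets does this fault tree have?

11

Right circuit lost [AND]: one cut set from each child combined → 1 × 1 = 1 cut set(s).
System B lost [OR]: union of children's cut sets → 2 cut set(s).
System A inoperative [AND]: one cut set from each child combined → 1 × 1 = 1 cut set(s).
Standby system inoperative [OR]: union of children's cut sets → 4 cut set(s).
Left circuit lost [OR]: union of children's cut sets → 4 cut set(s).
Aircraft hydraulic pressure lost [OR]: union of children's cut sets → 11 cut set(s).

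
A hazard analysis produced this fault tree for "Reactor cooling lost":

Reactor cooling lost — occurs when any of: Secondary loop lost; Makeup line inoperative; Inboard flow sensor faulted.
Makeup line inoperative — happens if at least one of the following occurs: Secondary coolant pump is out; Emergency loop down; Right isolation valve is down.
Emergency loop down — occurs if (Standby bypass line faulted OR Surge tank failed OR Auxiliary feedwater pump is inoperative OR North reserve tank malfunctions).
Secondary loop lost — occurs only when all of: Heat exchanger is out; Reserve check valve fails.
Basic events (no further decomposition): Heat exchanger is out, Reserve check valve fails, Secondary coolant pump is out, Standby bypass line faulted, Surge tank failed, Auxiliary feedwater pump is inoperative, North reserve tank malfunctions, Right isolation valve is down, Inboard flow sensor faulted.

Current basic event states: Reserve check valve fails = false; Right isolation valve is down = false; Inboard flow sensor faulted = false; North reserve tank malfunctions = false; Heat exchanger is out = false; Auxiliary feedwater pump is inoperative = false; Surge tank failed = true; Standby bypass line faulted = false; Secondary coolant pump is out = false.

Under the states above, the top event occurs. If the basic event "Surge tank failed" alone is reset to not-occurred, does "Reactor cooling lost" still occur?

Counterfactual: set "Surge tank failed" to not occurred.
Secondary loop lost [AND]: Heat exchanger is out=not, Reserve check valve fails=not → not all inputs occur → does not occur.
Emergency loop down [OR]: Standby bypass line faulted=not, Surge tank failed=not, Auxiliary feedwater pump is inoperative=not, North reserve tank malfunctions=not → no input occurs → does not occur.
Makeup line inoperative [OR]: Secondary coolant pump is out=not, Emergency loop down=not, Right isolation valve is down=not → no input occurs → does not occur.
Reactor cooling lost [OR]: Secondary loop lost=not, Makeup line inoperative=not, Inboard flow sensor faulted=not → no input occurs → does not occur.

No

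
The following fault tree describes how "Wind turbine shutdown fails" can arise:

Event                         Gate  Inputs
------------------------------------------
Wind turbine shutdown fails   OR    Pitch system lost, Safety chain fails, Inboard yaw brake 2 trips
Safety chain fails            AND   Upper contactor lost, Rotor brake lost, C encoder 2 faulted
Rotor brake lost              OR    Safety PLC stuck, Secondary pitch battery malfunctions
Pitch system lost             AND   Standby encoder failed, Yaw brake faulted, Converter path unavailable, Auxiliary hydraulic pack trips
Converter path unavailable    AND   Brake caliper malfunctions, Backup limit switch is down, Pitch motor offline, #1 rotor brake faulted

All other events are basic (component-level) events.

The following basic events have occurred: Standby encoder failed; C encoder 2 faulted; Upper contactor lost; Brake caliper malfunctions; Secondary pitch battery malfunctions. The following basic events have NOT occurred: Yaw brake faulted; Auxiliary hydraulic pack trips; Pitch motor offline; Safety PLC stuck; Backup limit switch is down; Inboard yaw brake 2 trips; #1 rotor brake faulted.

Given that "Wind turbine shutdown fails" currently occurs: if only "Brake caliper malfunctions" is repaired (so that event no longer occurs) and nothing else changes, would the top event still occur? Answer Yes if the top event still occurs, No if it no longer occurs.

Counterfactual: set "Brake caliper malfunctions" to not occurred.
Converter path unavailable [AND]: Brake caliper malfunctions=not, Backup limit switch is down=not, Pitch motor offline=not, #1 rotor brake faulted=not → not all inputs occur → does not occur.
Pitch system lost [AND]: Standby encoder failed=occurs, Yaw brake faulted=not, Converter path unavailable=not, Auxiliary hydraulic pack trips=not → not all inputs occur → does not occur.
Rotor brake lost [OR]: Safety PLC stuck=not, Secondary pitch battery malfunctions=occurs → at least one input occurs → occurs.
Safety chain fails [AND]: Upper contactor lost=occurs, Rotor brake lost=occurs, C encoder 2 faulted=occurs → all inputs occur → occurs.
Wind turbine shutdown fails [OR]: Pitch system lost=not, Safety chain fails=occurs, Inboard yaw brake 2 trips=not → at least one input occurs → occurs.

Yes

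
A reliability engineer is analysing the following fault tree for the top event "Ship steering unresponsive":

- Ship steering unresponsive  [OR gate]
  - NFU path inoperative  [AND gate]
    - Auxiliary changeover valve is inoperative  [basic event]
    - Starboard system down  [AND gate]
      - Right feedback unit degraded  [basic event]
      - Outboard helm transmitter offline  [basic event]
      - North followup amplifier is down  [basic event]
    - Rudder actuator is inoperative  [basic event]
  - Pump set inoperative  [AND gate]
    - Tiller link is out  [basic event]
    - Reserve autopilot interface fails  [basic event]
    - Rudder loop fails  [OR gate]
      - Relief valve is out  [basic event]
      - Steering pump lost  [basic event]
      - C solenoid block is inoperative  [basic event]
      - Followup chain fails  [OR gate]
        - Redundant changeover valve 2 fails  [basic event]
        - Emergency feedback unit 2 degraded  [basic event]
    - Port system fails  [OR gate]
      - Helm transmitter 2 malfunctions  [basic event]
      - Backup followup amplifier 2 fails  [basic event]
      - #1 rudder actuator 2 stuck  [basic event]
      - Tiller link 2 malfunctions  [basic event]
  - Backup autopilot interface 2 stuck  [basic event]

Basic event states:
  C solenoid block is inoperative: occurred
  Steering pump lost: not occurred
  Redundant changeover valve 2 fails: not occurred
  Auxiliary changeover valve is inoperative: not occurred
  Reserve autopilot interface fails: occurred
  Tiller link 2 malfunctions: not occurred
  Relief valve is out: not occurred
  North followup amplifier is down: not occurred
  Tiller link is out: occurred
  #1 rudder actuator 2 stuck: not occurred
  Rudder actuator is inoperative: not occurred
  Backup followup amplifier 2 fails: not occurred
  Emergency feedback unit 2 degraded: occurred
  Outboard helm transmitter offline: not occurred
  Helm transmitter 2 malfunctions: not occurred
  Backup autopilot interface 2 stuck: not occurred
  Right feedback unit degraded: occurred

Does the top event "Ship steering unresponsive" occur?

No

Starboard system down [AND]: Right feedback unit degraded=occurs, Outboard helm transmitter offline=not, North followup amplifier is down=not → not all inputs occur → does not occur.
NFU path inoperative [AND]: Auxiliary changeover valve is inoperative=not, Starboard system down=not, Rudder actuator is inoperative=not → not all inputs occur → does not occur.
Followup chain fails [OR]: Redundant changeover valve 2 fails=not, Emergency feedback unit 2 degraded=occurs → at least one input occurs → occurs.
Rudder loop fails [OR]: Relief valve is out=not, Steering pump lost=not, C solenoid block is inoperative=occurs, Followup chain fails=occurs → at least one input occurs → occurs.
Port system fails [OR]: Helm transmitter 2 malfunctions=not, Backup followup amplifier 2 fails=not, #1 rudder actuator 2 stuck=not, Tiller link 2 malfunctions=not → no input occurs → does not occur.
Pump set inoperative [AND]: Tiller link is out=occurs, Reserve autopilot interface fails=occurs, Rudder loop fails=occurs, Port system fails=not → not all inputs occur → does not occur.
Ship steering unresponsive [OR]: NFU path inoperative=not, Pump set inoperative=not, Backup autopilot interface 2 stuck=not → no input occurs → does not occur.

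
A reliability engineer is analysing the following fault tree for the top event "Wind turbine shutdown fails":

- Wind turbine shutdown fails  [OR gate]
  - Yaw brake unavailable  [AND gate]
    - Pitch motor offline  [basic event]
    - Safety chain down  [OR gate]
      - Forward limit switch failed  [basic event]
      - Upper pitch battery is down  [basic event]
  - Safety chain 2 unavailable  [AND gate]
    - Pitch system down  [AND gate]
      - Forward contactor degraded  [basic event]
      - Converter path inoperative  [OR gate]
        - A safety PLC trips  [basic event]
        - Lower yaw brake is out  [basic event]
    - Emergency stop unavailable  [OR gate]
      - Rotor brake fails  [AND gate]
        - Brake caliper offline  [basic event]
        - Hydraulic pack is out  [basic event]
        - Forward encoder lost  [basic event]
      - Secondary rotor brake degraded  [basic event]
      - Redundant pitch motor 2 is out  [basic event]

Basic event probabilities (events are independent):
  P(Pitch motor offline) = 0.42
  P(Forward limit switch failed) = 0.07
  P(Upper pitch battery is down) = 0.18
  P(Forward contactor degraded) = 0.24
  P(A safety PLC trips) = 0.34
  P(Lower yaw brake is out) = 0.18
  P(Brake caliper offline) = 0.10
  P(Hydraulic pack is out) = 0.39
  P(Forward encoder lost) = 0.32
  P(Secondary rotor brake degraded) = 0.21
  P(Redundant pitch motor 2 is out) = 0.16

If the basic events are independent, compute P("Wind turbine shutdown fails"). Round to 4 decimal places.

P(Safety chain down) [OR] = 1 − (1−0.07) × (1−0.18) = 0.237400
P(Yaw brake unavailable) [AND] = 0.42 × 0.237400 = 0.099708
P(Converter path inoperative) [OR] = 1 − (1−0.34) × (1−0.18) = 0.458800
P(Pitch system down) [AND] = 0.24 × 0.458800 = 0.110112
P(Rotor brake fails) [AND] = 0.10 × 0.39 × 0.32 = 0.012480
P(Emergency stop unavailable) [OR] = 1 − (1−0.012480) × (1−0.21) × (1−0.16) = 0.344682
P(Safety chain 2 unavailable) [AND] = 0.110112 × 0.344682 = 0.037954
P(Wind turbine shutdown fails) [OR] = 1 − (1−0.099708) × (1−0.037954) = 0.133878
Rounded to 4 decimal places: P(Wind turbine shutdown fails) ≈ 0.1339.

0.1339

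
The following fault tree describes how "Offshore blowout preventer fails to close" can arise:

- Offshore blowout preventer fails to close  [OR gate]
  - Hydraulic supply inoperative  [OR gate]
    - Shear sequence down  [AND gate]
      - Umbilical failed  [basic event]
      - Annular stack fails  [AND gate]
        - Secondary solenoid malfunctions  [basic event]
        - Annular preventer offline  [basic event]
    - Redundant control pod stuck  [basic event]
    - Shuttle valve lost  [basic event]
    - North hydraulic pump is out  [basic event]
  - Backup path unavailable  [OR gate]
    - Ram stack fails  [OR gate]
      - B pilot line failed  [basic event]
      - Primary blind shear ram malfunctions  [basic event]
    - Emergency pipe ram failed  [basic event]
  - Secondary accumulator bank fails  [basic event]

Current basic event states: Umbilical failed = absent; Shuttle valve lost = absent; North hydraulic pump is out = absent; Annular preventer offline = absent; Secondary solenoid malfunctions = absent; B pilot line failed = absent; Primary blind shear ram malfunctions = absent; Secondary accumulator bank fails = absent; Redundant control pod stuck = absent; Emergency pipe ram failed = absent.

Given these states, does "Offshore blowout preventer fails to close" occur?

Annular stack fails [AND]: Secondary solenoid malfunctions=not, Annular preventer offline=not → not all inputs occur → does not occur.
Shear sequence down [AND]: Umbilical failed=not, Annular stack fails=not → not all inputs occur → does not occur.
Hydraulic supply inoperative [OR]: Shear sequence down=not, Redundant control pod stuck=not, Shuttle valve lost=not, North hydraulic pump is out=not → no input occurs → does not occur.
Ram stack fails [OR]: B pilot line failed=not, Primary blind shear ram malfunctions=not → no input occurs → does not occur.
Backup path unavailable [OR]: Ram stack fails=not, Emergency pipe ram failed=not → no input occurs → does not occur.
Offshore blowout preventer fails to close [OR]: Hydraulic supply inoperative=not, Backup path unavailable=not, Secondary accumulator bank fails=not → no input occurs → does not occur.

No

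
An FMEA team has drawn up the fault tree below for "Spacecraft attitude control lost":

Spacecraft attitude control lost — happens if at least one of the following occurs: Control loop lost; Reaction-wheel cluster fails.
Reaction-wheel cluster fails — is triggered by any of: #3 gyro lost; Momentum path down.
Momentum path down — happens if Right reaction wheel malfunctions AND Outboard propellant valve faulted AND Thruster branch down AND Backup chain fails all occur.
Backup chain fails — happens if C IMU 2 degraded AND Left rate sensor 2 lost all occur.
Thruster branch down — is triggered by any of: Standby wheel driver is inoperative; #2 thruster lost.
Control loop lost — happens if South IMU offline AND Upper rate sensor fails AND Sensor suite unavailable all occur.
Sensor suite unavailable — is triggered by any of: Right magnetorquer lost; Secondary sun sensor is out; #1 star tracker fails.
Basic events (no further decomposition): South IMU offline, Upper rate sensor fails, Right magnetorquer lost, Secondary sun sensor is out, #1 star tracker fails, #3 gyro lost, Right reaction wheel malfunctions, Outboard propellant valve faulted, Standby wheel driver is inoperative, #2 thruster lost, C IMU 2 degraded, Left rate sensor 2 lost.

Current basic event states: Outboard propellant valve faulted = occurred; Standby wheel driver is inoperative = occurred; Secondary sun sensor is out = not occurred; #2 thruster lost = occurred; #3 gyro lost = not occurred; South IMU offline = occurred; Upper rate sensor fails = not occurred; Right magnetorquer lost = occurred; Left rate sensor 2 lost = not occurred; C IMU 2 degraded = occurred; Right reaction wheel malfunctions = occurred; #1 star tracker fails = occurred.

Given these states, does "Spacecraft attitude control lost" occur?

No

Sensor suite unavailable [OR]: Right magnetorquer lost=occurs, Secondary sun sensor is out=not, #1 star tracker fails=occurs → at least one input occurs → occurs.
Control loop lost [AND]: South IMU offline=occurs, Upper rate sensor fails=not, Sensor suite unavailable=occurs → not all inputs occur → does not occur.
Thruster branch down [OR]: Standby wheel driver is inoperative=occurs, #2 thruster lost=occurs → at least one input occurs → occurs.
Backup chain fails [AND]: C IMU 2 degraded=occurs, Left rate sensor 2 lost=not → not all inputs occur → does not occur.
Momentum path down [AND]: Right reaction wheel malfunctions=occurs, Outboard propellant valve faulted=occurs, Thruster branch down=occurs, Backup chain fails=not → not all inputs occur → does not occur.
Reaction-wheel cluster fails [OR]: #3 gyro lost=not, Momentum path down=not → no input occurs → does not occur.
Spacecraft attitude control lost [OR]: Control loop lost=not, Reaction-wheel cluster fails=not → no input occurs → does not occur.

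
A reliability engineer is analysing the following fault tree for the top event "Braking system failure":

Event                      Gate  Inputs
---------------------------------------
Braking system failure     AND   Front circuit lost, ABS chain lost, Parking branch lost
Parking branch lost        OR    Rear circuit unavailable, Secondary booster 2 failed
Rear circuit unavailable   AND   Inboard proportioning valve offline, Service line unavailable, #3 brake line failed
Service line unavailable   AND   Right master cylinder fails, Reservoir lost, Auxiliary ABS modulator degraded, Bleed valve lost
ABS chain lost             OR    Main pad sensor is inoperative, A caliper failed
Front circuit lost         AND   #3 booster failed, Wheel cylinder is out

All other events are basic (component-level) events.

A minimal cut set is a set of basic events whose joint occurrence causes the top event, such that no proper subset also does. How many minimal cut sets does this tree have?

4

Front circuit lost [AND]: one cut set from each child combined → 1 × 1 = 1 cut set(s).
ABS chain lost [OR]: union of children's cut sets → 2 cut set(s).
Service line unavailable [AND]: one cut set from each child combined → 1 × 1 × 1 × 1 = 1 cut set(s).
Rear circuit unavailable [AND]: one cut set from each child combined → 1 × 1 × 1 = 1 cut set(s).
Parking branch lost [OR]: union of children's cut sets → 2 cut set(s).
Braking system failure [AND]: one cut set from each child combined → 1 × 2 × 2 = 4 cut set(s).
Minimal cut sets: {#3 booster failed, #3 brake line failed, Auxiliary ABS modulator degraded, Bleed valve lost, Inboard proportioning valve offline, Main pad sensor is inoperative, Reservoir lost, Right master cylinder fails, Wheel cylinder is out}; {#3 booster failed, Main pad sensor is inoperative, Secondary booster 2 failed, Wheel cylinder is out}; {#3 booster failed, #3 brake line failed, A caliper failed, Auxiliary ABS modulator degraded, Bleed valve lost, Inboard proportioning valve offline, Reservoir lost, Right master cylinder fails, Wheel cylinder is out}; {#3 booster failed, A caliper failed, Secondary booster 2 failed, Wheel cylinder is out}.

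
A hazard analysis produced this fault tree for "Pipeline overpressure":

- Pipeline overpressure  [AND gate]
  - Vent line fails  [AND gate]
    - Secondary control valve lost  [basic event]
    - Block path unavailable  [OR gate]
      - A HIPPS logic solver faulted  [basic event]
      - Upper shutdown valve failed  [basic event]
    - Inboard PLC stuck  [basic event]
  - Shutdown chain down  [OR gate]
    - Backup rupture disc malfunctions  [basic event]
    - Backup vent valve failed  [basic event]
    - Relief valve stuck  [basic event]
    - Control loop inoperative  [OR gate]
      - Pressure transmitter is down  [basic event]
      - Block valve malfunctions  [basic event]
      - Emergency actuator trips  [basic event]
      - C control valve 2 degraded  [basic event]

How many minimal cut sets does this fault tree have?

14

Block path unavailable [OR]: union of children's cut sets → 2 cut set(s).
Vent line fails [AND]: one cut set from each child combined → 1 × 2 × 1 = 2 cut set(s).
Control loop inoperative [OR]: union of children's cut sets → 4 cut set(s).
Shutdown chain down [OR]: union of children's cut sets → 7 cut set(s).
Pipeline overpressure [AND]: one cut set from each child combined → 2 × 7 = 14 cut set(s).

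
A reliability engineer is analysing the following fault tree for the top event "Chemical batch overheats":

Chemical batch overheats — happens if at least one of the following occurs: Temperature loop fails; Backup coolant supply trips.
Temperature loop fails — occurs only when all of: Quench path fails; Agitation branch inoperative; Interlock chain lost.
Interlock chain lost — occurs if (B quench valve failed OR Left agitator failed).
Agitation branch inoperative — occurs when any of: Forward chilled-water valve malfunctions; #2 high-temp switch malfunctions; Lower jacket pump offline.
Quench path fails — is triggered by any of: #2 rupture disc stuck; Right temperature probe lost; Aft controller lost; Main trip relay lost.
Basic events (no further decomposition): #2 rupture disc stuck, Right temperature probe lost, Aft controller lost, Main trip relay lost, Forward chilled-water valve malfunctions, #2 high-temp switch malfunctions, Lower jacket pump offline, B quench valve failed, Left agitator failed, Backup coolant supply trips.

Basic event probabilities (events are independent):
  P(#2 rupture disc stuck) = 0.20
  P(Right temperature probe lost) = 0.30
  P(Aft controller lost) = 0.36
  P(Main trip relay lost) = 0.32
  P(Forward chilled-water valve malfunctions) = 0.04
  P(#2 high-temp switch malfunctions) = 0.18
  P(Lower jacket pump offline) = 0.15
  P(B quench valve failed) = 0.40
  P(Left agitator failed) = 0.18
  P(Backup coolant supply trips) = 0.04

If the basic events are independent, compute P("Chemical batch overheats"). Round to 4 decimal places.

P(Quench path fails) [OR] = 1 − (1−0.20) × (1−0.30) × (1−0.36) × (1−0.32) = 0.756288
P(Agitation branch inoperative) [OR] = 1 − (1−0.04) × (1−0.18) × (1−0.15) = 0.330880
P(Interlock chain lost) [OR] = 1 − (1−0.40) × (1−0.18) = 0.508000
P(Temperature loop fails) [AND] = 0.756288 × 0.330880 × 0.508000 = 0.127122
P(Chemical batch overheats) [OR] = 1 − (1−0.127122) × (1−0.04) = 0.162037
Rounded to 4 decimal places: P(Chemical batch overheats) ≈ 0.1620.

0.1620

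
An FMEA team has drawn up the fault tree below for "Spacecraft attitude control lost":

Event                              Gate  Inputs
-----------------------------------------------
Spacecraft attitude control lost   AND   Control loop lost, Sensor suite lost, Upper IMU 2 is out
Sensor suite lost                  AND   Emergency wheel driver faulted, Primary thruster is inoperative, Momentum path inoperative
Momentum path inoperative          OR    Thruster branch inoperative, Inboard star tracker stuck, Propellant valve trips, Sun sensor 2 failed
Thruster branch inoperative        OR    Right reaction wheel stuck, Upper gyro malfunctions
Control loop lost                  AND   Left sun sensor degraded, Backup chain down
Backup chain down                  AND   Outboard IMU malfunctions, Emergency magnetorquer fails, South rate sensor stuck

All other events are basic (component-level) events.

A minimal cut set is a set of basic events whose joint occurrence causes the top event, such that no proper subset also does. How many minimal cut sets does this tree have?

5

Backup chain down [AND]: one cut set from each child combined → 1 × 1 × 1 = 1 cut set(s).
Control loop lost [AND]: one cut set from each child combined → 1 × 1 = 1 cut set(s).
Thruster branch inoperative [OR]: union of children's cut sets → 2 cut set(s).
Momentum path inoperative [OR]: union of children's cut sets → 5 cut set(s).
Sensor suite lost [AND]: one cut set from each child combined → 1 × 1 × 5 = 5 cut set(s).
Spacecraft attitude control lost [AND]: one cut set from each child combined → 1 × 5 × 1 = 5 cut set(s).
Minimal cut sets: {Emergency magnetorquer fails, Emergency wheel driver faulted, Left sun sensor degraded, Outboard IMU malfunctions, Primary thruster is inoperative, Right reaction wheel stuck, South rate sensor stuck, Upper IMU 2 is out}; {Emergency magnetorquer fails, Emergency wheel driver faulted, Left sun sensor degraded, Outboard IMU malfunctions, Primary thruster is inoperative, South rate sensor stuck, Upper IMU 2 is out, Upper gyro malfunctions}; {Emergency magnetorquer fails, Emergency wheel driver faulted, Inboard star tracker stuck, Left sun sensor degraded, Outboard IMU malfunctions, Primary thruster is inoperative, South rate sensor stuck, Upper IMU 2 is out}; {Emergency magnetorquer fails, Emergency wheel driver faulted, Left sun sensor degraded, Outboard IMU malfunctions, Primary thruster is inoperative, Propellant valve trips, South rate sensor stuck, Upper IMU 2 is out}; {Emergency magnetorquer fails, Emergency wheel driver faulted, Left sun sensor degraded, Outboard IMU malfunctions, Primary thruster is inoperative, South rate sensor stuck, Sun sensor 2 failed, Upper IMU 2 is out}.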